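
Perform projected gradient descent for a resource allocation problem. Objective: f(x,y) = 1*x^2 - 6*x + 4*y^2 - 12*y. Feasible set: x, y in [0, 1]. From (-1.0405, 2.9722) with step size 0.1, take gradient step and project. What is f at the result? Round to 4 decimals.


Step 1: Compute gradient at (-1.0405, 2.9722).
grad_x = 2*1*-1.0405 - 6 = -8.081
grad_y = 2*4*2.9722 - 12 = 11.7776
Step 2: Gradient step.
x_raw = -1.0405 - 0.1*-8.081 = -0.2324
y_raw = 2.9722 - 0.1*11.7776 = 1.7944
Step 3: Project onto [0, 1].
x_proj = clip(-0.2324) = 0.0
y_proj = clip(1.7944) = 1.0
Step 4: Evaluate f.
f(0.0, 1.0) = -8.0


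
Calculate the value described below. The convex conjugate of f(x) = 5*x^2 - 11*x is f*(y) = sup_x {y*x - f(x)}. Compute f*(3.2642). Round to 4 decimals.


f*(y) = sup_x {y*x - a*x^2 - b*x} = sup_x {(y-b)*x - a*x^2}
FOC: (y - b) - 2a*x = 0 => x* = (y - b)/(2a)
x* = (3.2642 + 11)/(2*5) = 1.4264
f*(3.2642) = (y-b)^2/(4a) = (3.2642 + 11)^2/(4*5)
= 203.4674/20 = 10.1734


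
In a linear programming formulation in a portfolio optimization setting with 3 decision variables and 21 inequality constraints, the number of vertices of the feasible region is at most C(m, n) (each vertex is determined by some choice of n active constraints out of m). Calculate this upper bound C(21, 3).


Each vertex corresponds to some choice of n active constraints out of m, so the number of vertices is at most C(m, n) = m! / (n!(m-n)!).
m = 21, n = 3
Numerator: 21 * 20 * 19
Denominator: 3! = 6
C(21, 3) = 1330


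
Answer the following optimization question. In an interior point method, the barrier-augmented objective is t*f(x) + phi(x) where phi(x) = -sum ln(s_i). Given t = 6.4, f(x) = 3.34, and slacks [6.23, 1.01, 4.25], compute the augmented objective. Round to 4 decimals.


Step 1: Compute log-barrier.
ln values: [1.8294, 0.01, 1.4469]
phi = -(1.8294 + 0.01 + 1.4469) = -3.2862
Step 2: Compute augmented objective.
t*f(x) = 6.4*3.34 = 21.376
Total = 21.376 - 3.2862 = 18.0898


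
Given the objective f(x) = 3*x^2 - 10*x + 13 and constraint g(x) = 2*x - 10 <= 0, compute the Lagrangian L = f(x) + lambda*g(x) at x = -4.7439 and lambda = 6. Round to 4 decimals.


Step 1: Evaluate f(x).
f(-4.7439) = 3*(-4.7439)^2 - 10*(-4.7439) + 13 = 127.9528
Step 2: Evaluate g(x).
g(-4.7439) = 2*-4.7439 - 10 = -19.4878
Step 3: Compute Lagrangian.
L = 127.9528 + 6*-19.4878 = 11.026


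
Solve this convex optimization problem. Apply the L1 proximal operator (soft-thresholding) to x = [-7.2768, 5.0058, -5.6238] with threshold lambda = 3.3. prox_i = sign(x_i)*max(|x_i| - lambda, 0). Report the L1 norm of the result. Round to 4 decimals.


Soft-thresholding with lambda = 3.3:
prox(-7.2768) = sign(-7.2768)*max(|-7.2768| - 3.3, 0) = -3.9768
prox(5.0058) = sign(5.0058)*max(|5.0058| - 3.3, 0) = 1.7058
prox(-5.6238) = sign(-5.6238)*max(|-5.6238| - 3.3, 0) = -2.3238
prox(x) = [-3.9768, 1.7058, -2.3238]
||prox(x)||_1 = 3.9768 + 1.7058 + 2.3238 = 8.0064


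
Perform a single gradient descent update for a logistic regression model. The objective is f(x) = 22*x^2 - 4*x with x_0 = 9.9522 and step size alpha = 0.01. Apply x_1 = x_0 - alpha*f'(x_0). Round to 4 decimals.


We compute the gradient at x_0 and apply the update.
f'(x) = 44*x - 4
f'(9.9522) = 44*9.9522 - 4 = 433.8968
x_1 = 9.9522 - 0.01*433.8968 = 5.6132


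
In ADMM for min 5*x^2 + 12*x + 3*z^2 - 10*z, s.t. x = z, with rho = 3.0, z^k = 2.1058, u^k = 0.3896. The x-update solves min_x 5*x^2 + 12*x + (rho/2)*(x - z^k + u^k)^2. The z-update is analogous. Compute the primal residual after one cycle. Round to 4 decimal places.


ADMM iteration with rho = 3.0, z^k = 2.1058, u^k = 0.3896
Step 1: x-update.
Minimize 5*x^2 + 12*x + (3.0/2)*(x - 2.1058 + 0.3896)^2
FOC: (2*5 + 3.0)*x = -12 + 3.0*(2.1058 - 0.3896)
x^{k+1} = -0.527
Step 2: z-update.
Minimize 3*z^2 - 10*z + (3.0/2)*(-0.527 - z + 0.3896)^2
FOC: (2*3 + 3.0)*z = 10 + 3.0*(-0.527 + 0.3896)
z^{k+1} = 1.0653
Step 3: u-update.
u^{k+1} = 0.3896 - 0.527 - 1.0653 = -1.2027
Step 4: Primal residual = |-0.527 - 1.0653| = 1.5923


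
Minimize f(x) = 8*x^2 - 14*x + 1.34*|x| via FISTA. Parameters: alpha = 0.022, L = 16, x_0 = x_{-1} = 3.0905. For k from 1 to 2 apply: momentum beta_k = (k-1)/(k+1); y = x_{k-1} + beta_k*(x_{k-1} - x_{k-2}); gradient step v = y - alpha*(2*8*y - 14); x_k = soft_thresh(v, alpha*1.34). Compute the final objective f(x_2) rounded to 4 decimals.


FISTA on f(x) = 8*x^2 - 14*x + 1.34*|x|
L = 16, alpha = 0.022
Iteration 1: beta = 0.0, y = 3.0905 + 0.0*(3.0905 - 3.0905) = 3.0905
  grad(y) = 35.448, v = y - alpha*grad = 2.3106
  prox(v) = soft_thresh(2.3106, 0.0295) = 2.2812
Iteration 2: beta = 0.3333, y = 2.2812 + 0.3333*(2.2812 - 3.0905) = 2.0114
  grad(y) = 18.1822, v = y - alpha*grad = 1.6114
  prox(v) = soft_thresh(1.6114, 0.0295) = 1.5819
f(x_2) = 8*1.5819^2 - 14*1.5819 + 1.34*|1.5819| = -0.0076


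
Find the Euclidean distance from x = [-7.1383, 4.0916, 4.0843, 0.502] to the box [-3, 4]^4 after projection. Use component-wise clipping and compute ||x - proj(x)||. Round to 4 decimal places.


Project each component onto [-3, 4].
clip(-7.1383) = -3.0, clip(4.0916) = 4.0, clip(4.0843) = 4.0, clip(0.502) = 0.502
Projection = [-3.0, 4.0, 4.0, 0.502]
Squared diffs: [17.1255, 0.0084, 0.0071, 0.0]
Distance = sqrt(17.141) = 4.1402


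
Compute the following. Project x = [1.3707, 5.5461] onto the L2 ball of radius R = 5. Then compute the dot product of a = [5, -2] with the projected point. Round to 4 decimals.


Step 1: Compute ||x|| (intermediates to 6 decimals).
||x|| = sqrt(1.3707^2 + 5.5461^2) = 5.712972
Step 2: Project.
Since ||x|| > R, scale = R/||x|| = 5/5.712972 = 0.875201, proj(x) = scale * x
proj(x) = [1.199638, 4.853952]
Step 3: Dot product.
a^T * proj(x) = 5*1.199638 - 2*4.853952 = -3.7097


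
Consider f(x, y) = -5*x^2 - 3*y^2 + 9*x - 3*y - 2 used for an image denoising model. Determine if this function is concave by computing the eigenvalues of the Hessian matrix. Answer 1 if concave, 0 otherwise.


The Hessian of f(x,y) = -5*x^2 - 3*y^2 + 9*x - 3*y - 2 is:
H = [[-10, 0], [0, -6]]
Trace = -10 - 6 = -16
Determinant = -10*-6 - (0)^2 = 60
Discriminant = (-16)^2 - 4*60 = 16.0
Eigenvalues: lambda_1 = -10.0, lambda_2 = -6.0
The function is concave.

1


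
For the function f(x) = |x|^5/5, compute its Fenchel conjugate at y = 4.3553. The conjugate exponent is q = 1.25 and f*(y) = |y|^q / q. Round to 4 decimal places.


The conjugate exponent q satisfies 1/p + 1/q = 1.
p = 5, so q = 5/(5 - 1) = 1.25
|y|^q = 4.3553^1.25 = 6.2918
f*(4.3553) = 6.2918 / 1.25 = 5.0334


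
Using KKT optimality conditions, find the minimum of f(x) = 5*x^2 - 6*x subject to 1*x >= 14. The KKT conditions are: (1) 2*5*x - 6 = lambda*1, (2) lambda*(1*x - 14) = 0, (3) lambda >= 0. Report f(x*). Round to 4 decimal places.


Step 1: Try lambda = 0 (constraint inactive).
x_unc = 6/(2*5) = 0.6
Check: 1*0.6 = 0.6 < 14 -- violated!
Step 2: Constraint must be active: 1*x = 14
x* = 14/1 = 14.0
lambda = (2*5*14.0 - 6)/1 = 134.0
Step 3: Compute optimal value.
f(x*) = 5*14.0^2 - 6*14.0 = 896.0


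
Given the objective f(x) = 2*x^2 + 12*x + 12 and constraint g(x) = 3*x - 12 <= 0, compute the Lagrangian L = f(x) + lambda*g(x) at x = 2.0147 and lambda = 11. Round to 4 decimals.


Step 1: Evaluate f(x).
f(2.0147) = 2*2.0147^2 + 12*2.0147 + 12 = 44.2944
Step 2: Evaluate g(x).
g(2.0147) = 3*2.0147 - 12 = -5.9559
Step 3: Compute Lagrangian.
L = 44.2944 + 11*-5.9559 = -21.2205


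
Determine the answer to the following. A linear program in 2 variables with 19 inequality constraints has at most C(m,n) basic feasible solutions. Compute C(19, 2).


Each vertex corresponds to some choice of n active constraints out of m, so the number of vertices is at most C(m, n) = m! / (n!(m-n)!).
m = 19, n = 2
Numerator: 19 * 18
Denominator: 2! = 2
C(19, 2) = 171


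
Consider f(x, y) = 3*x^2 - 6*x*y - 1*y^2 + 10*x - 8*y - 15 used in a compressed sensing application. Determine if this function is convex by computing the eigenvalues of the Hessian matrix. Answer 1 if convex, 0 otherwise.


The Hessian of f(x,y) = 3*x^2 - 6*x*y - 1*y^2 + 10*x - 8*y - 15 is:
H = [[6, -6], [-6, -2]]
Trace = 6 - 2 = 4
Determinant = 6*-2 - (-6)^2 = -48
Discriminant = (4)^2 - 4*-48 = 208.0
Eigenvalues: lambda_1 = -5.2111, lambda_2 = 9.2111
The function is not convex.

0


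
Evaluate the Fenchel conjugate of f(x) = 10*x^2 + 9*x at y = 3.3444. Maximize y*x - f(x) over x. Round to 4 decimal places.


f*(y) = sup_x {y*x - a*x^2 - b*x} = sup_x {(y-b)*x - a*x^2}
FOC: (y - b) - 2a*x = 0 => x* = (y - b)/(2a)
x* = (3.3444 - 9)/(2*10) = -0.2828
f*(3.3444) = (y-b)^2/(4a) = (3.3444 - 9)^2/(4*10)
= 31.9858/40 = 0.7996


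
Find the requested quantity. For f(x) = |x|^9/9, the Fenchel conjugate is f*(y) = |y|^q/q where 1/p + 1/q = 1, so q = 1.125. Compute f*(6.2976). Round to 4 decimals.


The conjugate exponent q satisfies 1/p + 1/q = 1.
p = 9, so q = 9/(9 - 1) = 1.125
|y|^q = 6.2976^1.125 = 7.9263
f*(6.2976) = 7.9263 / 1.125 = 7.0456


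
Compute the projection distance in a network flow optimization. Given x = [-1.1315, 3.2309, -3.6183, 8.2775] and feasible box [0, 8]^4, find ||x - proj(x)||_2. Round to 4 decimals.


Project each component onto [0, 8].
clip(-1.1315) = 0.0, clip(3.2309) = 3.2309, clip(-3.6183) = 0.0, clip(8.2775) = 8.0
Projection = [0.0, 3.2309, 0.0, 8.0]
Squared diffs: [1.2803, 0.0, 13.0921, 0.077]
Distance = sqrt(14.4494) = 3.8012


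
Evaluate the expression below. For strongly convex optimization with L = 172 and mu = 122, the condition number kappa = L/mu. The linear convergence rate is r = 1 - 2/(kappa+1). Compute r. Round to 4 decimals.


Step 1: Compute the condition number.
kappa = L/mu = 172/122 = 1.4098
Step 2: Compute the convergence rate.
r = 1 - 2/(kappa + 1) = 1 - 2*mu/(L + mu) = (L - mu)/(L + mu) = 50/294 = 0.1701


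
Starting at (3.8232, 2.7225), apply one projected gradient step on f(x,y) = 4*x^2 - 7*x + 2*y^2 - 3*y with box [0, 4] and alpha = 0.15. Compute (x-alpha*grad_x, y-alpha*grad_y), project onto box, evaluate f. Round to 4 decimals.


Step 1: Compute gradient at (3.8232, 2.7225).
grad_x = 2*4*3.8232 - 7 = 23.5856
grad_y = 2*2*2.7225 - 3 = 7.89
Step 2: Gradient step.
x_raw = 3.8232 - 0.15*23.5856 = 0.2854
y_raw = 2.7225 - 0.15*7.89 = 1.539
Step 3: Project onto [0, 4].
x_proj = clip(0.2854) = 0.2854
y_proj = clip(1.539) = 1.539
Step 4: Evaluate f.
f(0.2854, 1.539) = -1.5518


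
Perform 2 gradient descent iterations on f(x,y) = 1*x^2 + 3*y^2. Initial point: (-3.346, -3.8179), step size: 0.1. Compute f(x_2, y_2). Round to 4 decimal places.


Gradient descent on f(x,y) = 1*x^2 + 3*y^2.
Starting point: (-3.346, -3.8179), alpha = 0.1
Step 1: grad_x = 2*1*-3.346 = -6.692, grad_y = 2*3*-3.8179 = -22.9074
  x_1 = -3.346 - 0.1*-6.692 = -2.6768
  y_1 = -3.8179 - 0.1*-22.9074 = -1.5272
Step 2: grad_x = 2*1*-2.6768 = -5.3536, grad_y = 2*3*-1.5272 = -9.163
  x_2 = -2.6768 - 0.1*-5.3536 = -2.1414
  y_2 = -1.5272 - 0.1*-9.163 = -0.6109
f(-2.1414, -0.6109) = 1*(-2.1414)^2 + 3*(-0.6109)^2 = 5.7052


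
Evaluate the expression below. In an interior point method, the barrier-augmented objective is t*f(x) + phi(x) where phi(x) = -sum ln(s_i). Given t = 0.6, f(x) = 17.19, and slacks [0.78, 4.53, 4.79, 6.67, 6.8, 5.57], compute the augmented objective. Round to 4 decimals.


Step 1: Compute log-barrier.
ln values: [-0.2485, 1.5107, 1.5665, 1.8976, 1.9169, 1.7174]
phi = -(-0.2485 + 1.5107 + 1.5665 + 1.8976 + 1.9169 + 1.7174) = -8.3607
Step 2: Compute augmented objective.
t*f(x) = 0.6*17.19 = 10.314
Total = 10.314 - 8.3607 = 1.9533


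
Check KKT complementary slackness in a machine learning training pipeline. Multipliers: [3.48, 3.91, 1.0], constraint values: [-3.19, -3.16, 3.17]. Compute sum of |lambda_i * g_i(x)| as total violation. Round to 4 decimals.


KKT complementary slackness check:
lambda_1 * g_1 = 3.48 * -3.19 = -11.1012
lambda_2 * g_2 = 3.91 * -3.16 = -12.3556
lambda_3 * g_3 = 1.0 * 3.17 = 3.17
Total violation = 11.1012 + 12.3556 + 3.17 = 26.6268


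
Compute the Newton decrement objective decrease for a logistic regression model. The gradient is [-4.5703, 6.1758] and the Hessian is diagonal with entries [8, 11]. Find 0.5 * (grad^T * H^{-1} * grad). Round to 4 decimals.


Step 1: H is diagonal, so H^(-1) * g = [-0.5713, 0.5614].
Step 2: g^T H^(-1) g = sum_i g_i^2 / H_ii
  = (-4.5703)^2/8 + (6.1758)^2/11
  = 2.611 + 3.4673 = 6.0783
Step 3: Objective decrease = 0.5 * g^T H^(-1) g = 3.0391


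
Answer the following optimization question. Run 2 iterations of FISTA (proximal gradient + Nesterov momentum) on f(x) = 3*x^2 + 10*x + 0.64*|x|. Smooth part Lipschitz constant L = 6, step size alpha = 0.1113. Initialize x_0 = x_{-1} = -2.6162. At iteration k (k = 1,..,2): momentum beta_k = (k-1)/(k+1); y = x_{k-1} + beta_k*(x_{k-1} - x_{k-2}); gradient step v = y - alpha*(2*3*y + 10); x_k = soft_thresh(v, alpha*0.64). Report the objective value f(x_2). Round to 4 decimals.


FISTA on f(x) = 3*x^2 + 10*x + 0.64*|x|
L = 6, alpha = 0.1113
Iteration 1: beta = 0.0, y = -2.6162 + 0.0*(-2.6162 + 2.6162) = -2.6162
  grad(y) = -5.6972, v = y - alpha*grad = -1.9821
  prox(v) = soft_thresh(-1.9821, 0.0712) = -1.9109
Iteration 2: beta = 0.3333, y = -1.9109 + 0.3333*(-1.9109 + 2.6162) = -1.6758
  grad(y) = -0.0546, v = y - alpha*grad = -1.6697
  prox(v) = soft_thresh(-1.6697, 0.0712) = -1.5985
f(x_2) = 3*(-1.5985)^2 + 10*(-1.5985) + 0.64*|-1.5985| = -7.2964


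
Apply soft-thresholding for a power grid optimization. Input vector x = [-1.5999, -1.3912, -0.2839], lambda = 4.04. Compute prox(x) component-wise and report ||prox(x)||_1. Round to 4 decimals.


Soft-thresholding with lambda = 4.04:
prox(-1.5999) = sign(-1.5999)*max(|-1.5999| - 4.04, 0) = 0.0
prox(-1.3912) = sign(-1.3912)*max(|-1.3912| - 4.04, 0) = 0.0
prox(-0.2839) = sign(-0.2839)*max(|-0.2839| - 4.04, 0) = 0.0
prox(x) = [0.0, 0.0, 0.0]
||prox(x)||_1 = 0.0 + 0.0 + 0.0 = 0.0


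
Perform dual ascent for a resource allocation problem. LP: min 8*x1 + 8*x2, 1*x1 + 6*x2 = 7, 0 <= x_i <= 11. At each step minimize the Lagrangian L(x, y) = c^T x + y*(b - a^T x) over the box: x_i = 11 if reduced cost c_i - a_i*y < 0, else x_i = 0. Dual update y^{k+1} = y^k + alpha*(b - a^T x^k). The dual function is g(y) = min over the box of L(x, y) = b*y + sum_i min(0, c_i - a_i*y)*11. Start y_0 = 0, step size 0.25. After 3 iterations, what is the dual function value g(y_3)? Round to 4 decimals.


Dual ascent for LP: min 8*x1 + 8*x2, 1*x1 + 6*x2 = 7, 0 <= x_i <= 11
Step 1: y^k = 0.0, reduced costs: (8.0, 8.0)
  x^k = (0.0, 0.0), subgradient = b - a^T x = 7.0
  y^{k+1} = 0.0 + 0.25*7.0 = 1.75
Step 2: y^k = 1.75, reduced costs: (6.25, -2.5)
  x^k = (0.0, 11.0), subgradient = b - a^T x = -59.0
  y^{k+1} = 1.75 + 0.25*-59.0 = -13.0
Step 3: y^k = -13.0, reduced costs: (21.0, 86.0)
  x^k = (0.0, 0.0), subgradient = b - a^T x = 7.0
  y^{k+1} = -13.0 + 0.25*7.0 = -11.25
Dual objective at y_3 = -11.25: reduced costs (19.25, 75.5), box minimizer x = (0.0, 0.0)
g(y_3) = b*y + (c1 - a1*y)*x1 + (c2 - a2*y)*x2 = 7*(-11.25) + 19.25*0.0 + 75.5*0.0 = -78.75 + 0.0 + 0.0 = -78.75


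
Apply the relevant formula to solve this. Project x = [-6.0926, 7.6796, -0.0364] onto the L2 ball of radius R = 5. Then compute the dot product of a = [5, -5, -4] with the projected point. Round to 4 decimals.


Step 1: Compute ||x|| (intermediates to 6 decimals).
||x|| = sqrt((-6.0926)^2 + 7.6796^2 + (-0.0364)^2) = 9.802926
Step 2: Project.
Since ||x|| > R, scale = R/||x|| = 5/9.802926 = 0.510052, proj(x) = scale * x
proj(x) = [-3.107543, 3.916995, -0.018566]
Step 3: Dot product.
a^T * proj(x) = 5*(-3.107543) - 5*3.916995 - 4*(-0.018566) = -35.0484


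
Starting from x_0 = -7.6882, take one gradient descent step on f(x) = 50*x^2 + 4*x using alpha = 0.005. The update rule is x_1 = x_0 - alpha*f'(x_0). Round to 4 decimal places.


We compute the gradient at x_0 and apply the update.
f'(x) = 100*x + 4
f'(-7.6882) = 100*-7.6882 + 4 = -764.82
x_1 = -7.6882 - 0.005*-764.82 = -3.8641


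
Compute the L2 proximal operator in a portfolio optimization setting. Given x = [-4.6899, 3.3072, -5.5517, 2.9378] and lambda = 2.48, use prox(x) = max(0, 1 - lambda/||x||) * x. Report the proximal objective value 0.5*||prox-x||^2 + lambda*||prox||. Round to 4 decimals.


Step 1: Compute ||x||.
||x|| = 8.5079
Step 2: Compute scaling factor.
scale = max(0, 1 - 2.48/8.5079) = 0.7085
Step 3: prox(x) = [-3.3228, 2.3432, -3.9334, 2.0815]
||prox(x)|| = 6.0279
Step 4: Proximal objective.
0.5*||prox-x||^2 = 3.0752
lambda*||prox|| = 14.9492
Total = 18.0245


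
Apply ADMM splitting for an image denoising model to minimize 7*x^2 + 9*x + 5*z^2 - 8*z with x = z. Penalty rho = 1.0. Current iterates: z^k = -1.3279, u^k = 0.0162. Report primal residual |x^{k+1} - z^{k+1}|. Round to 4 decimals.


ADMM iteration with rho = 1.0, z^k = -1.3279, u^k = 0.0162
Step 1: x-update.
Minimize 7*x^2 + 9*x + (1.0/2)*(x + 1.3279 + 0.0162)^2
FOC: (2*7 + 1.0)*x = -9 + 1.0*(-1.3279 - 0.0162)
x^{k+1} = -0.6896
Step 2: z-update.
Minimize 5*z^2 - 8*z + (1.0/2)*(-0.6896 - z + 0.0162)^2
FOC: (2*5 + 1.0)*z = 8 + 1.0*(-0.6896 + 0.0162)
z^{k+1} = 0.6661
Step 3: u-update.
u^{k+1} = 0.0162 - 0.6896 - 0.6661 = -1.3395
Step 4: Primal residual = |-0.6896 - 0.6661| = 1.3557


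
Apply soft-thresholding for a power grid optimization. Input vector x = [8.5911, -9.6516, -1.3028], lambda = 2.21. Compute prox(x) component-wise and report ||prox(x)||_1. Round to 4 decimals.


Soft-thresholding with lambda = 2.21:
prox(8.5911) = sign(8.5911)*max(|8.5911| - 2.21, 0) = 6.3811
prox(-9.6516) = sign(-9.6516)*max(|-9.6516| - 2.21, 0) = -7.4416
prox(-1.3028) = sign(-1.3028)*max(|-1.3028| - 2.21, 0) = 0.0
prox(x) = [6.3811, -7.4416, 0.0]
||prox(x)||_1 = 6.3811 + 7.4416 + 0.0 = 13.8227


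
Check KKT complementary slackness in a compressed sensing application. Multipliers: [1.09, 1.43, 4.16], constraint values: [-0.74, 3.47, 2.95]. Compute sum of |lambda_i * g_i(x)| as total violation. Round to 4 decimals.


KKT complementary slackness check:
lambda_1 * g_1 = 1.09 * -0.74 = -0.8066
lambda_2 * g_2 = 1.43 * 3.47 = 4.9621
lambda_3 * g_3 = 4.16 * 2.95 = 12.272
Total violation = 0.8066 + 4.9621 + 12.272 = 18.0407


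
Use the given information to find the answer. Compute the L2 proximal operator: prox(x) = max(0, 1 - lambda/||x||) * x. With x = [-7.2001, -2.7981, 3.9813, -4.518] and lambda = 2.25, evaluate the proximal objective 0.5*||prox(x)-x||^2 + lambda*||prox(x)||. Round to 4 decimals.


Step 1: Compute ||x||.
||x|| = 9.7946
Step 2: Compute scaling factor.
scale = max(0, 1 - 2.25/9.7946) = 0.7703
Step 3: prox(x) = [-5.5461, -2.1553, 3.0667, -3.4801]
||prox(x)|| = 7.5446
Step 4: Proximal objective.
0.5*||prox-x||^2 = 2.5313
lambda*||prox|| = 16.9754
Total = 19.5066


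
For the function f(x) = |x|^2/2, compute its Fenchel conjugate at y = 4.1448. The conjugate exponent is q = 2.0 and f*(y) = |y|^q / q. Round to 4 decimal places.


The conjugate exponent q satisfies 1/p + 1/q = 1.
p = 2, so q = 2/(2 - 1) = 2.0
|y|^q = 4.1448^2.0 = 17.1794
f*(4.1448) = 17.1794 / 2.0 = 8.5897


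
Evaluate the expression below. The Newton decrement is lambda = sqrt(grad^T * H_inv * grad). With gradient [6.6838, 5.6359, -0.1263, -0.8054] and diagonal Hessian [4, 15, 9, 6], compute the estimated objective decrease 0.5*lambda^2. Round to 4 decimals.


Step 1: H is diagonal, so H^(-1) * g = [1.671, 0.3757, -0.014, -0.1342].
Step 2: g^T H^(-1) g = sum_i g_i^2 / H_ii
  = (6.6838)^2/4 + (5.6359)^2/15 + (-0.1263)^2/9 + (-0.8054)^2/6
  = 11.1683 + 2.1176 + 0.0018 + 0.1081 = 13.3957
Step 3: Objective decrease = 0.5 * g^T H^(-1) g = 6.6979


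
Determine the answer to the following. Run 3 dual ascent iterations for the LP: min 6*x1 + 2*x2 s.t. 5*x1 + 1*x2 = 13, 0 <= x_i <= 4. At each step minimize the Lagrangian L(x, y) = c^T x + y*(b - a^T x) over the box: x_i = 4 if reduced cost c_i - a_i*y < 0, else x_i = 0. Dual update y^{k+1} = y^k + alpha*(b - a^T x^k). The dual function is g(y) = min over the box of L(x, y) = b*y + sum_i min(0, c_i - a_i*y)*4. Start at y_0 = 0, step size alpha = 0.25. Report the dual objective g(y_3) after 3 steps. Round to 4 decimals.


Dual ascent for LP: min 6*x1 + 2*x2, 5*x1 + 1*x2 = 13, 0 <= x_i <= 4
Step 1: y^k = 0.0, reduced costs: (6.0, 2.0)
  x^k = (0.0, 0.0), subgradient = b - a^T x = 13.0
  y^{k+1} = 0.0 + 0.25*13.0 = 3.25
Step 2: y^k = 3.25, reduced costs: (-10.25, -1.25)
  x^k = (4.0, 4.0), subgradient = b - a^T x = -11.0
  y^{k+1} = 3.25 + 0.25*-11.0 = 0.5
Step 3: y^k = 0.5, reduced costs: (3.5, 1.5)
  x^k = (0.0, 0.0), subgradient = b - a^T x = 13.0
  y^{k+1} = 0.5 + 0.25*13.0 = 3.75
Dual objective at y_3 = 3.75: reduced costs (-12.75, -1.75), box minimizer x = (4.0, 4.0)
g(y_3) = b*y + (c1 - a1*y)*x1 + (c2 - a2*y)*x2 = 13*3.75 + (-12.75)*4.0 + (-1.75)*4.0 = 48.75 - 51.0 - 7.0 = -9.25


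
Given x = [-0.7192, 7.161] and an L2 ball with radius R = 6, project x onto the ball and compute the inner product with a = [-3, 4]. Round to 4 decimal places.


Step 1: Compute ||x|| (intermediates to 6 decimals).
||x|| = sqrt((-0.7192)^2 + 7.161^2) = 7.197025
Step 2: Project.
Since ||x|| > R, scale = R/||x|| = 6/7.197025 = 0.833678, proj(x) = scale * x
proj(x) = [-0.599581, 5.969968]
Step 3: Dot product.
a^T * proj(x) = -3*(-0.599581) + 4*5.969968 = 25.6786


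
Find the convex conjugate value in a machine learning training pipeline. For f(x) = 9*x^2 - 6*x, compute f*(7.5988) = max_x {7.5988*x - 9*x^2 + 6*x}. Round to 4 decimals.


f*(y) = sup_x {y*x - a*x^2 - b*x} = sup_x {(y-b)*x - a*x^2}
FOC: (y - b) - 2a*x = 0 => x* = (y - b)/(2a)
x* = (7.5988 + 6)/(2*9) = 0.7555
f*(7.5988) = (y-b)^2/(4a) = (7.5988 + 6)^2/(4*9)
= 184.9274/36 = 5.1369


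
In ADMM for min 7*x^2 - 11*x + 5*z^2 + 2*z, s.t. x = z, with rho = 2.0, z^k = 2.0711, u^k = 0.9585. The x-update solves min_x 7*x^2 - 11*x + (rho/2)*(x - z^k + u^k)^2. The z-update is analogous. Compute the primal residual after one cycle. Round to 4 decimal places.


ADMM iteration with rho = 2.0, z^k = 2.0711, u^k = 0.9585
Step 1: x-update.
Minimize 7*x^2 - 11*x + (2.0/2)*(x - 2.0711 + 0.9585)^2
FOC: (2*7 + 2.0)*x = 11 + 2.0*(2.0711 - 0.9585)
x^{k+1} = 0.8266
Step 2: z-update.
Minimize 5*z^2 + 2*z + (2.0/2)*(0.8266 - z + 0.9585)^2
FOC: (2*5 + 2.0)*z = -2 + 2.0*(0.8266 + 0.9585)
z^{k+1} = 0.1308
Step 3: u-update.
u^{k+1} = 0.9585 + 0.8266 - 0.1308 = 1.6542
Step 4: Primal residual = |0.8266 - 0.1308| = 0.6957


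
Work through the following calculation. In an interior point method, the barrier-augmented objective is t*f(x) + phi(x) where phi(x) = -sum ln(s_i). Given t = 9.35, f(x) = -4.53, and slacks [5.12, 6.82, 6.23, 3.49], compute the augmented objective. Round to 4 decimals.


Step 1: Compute log-barrier.
ln values: [1.6332, 1.9199, 1.8294, 1.2499]
phi = -(1.6332 + 1.9199 + 1.8294 + 1.2499) = -6.6323
Step 2: Compute augmented objective.
t*f(x) = 9.35*-4.53 = -42.3555
Total = -42.3555 - 6.6323 = -48.9878


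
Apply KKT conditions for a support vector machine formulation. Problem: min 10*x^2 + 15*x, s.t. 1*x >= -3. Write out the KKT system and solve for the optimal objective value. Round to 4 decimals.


Step 1: Try lambda = 0 (constraint inactive).
Stationarity: 2*10*x + 15 = 0
x* = -15/(2*10) = -0.75
Check constraint: 1*-0.75 = -0.75 >= -3 -- satisfied.
Step 2: Compute optimal value.
f(x*) = 10*(-0.75)^2 + 15*(-0.75) = -5.625


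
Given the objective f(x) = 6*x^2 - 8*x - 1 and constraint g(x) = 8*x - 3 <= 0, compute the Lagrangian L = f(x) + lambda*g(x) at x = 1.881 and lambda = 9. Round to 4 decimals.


Step 1: Evaluate f(x).
f(1.881) = 6*1.881^2 - 8*1.881 - 1 = 5.181
Step 2: Evaluate g(x).
g(1.881) = 8*1.881 - 3 = 12.048
Step 3: Compute Lagrangian.
L = 5.181 + 9*12.048 = 113.613


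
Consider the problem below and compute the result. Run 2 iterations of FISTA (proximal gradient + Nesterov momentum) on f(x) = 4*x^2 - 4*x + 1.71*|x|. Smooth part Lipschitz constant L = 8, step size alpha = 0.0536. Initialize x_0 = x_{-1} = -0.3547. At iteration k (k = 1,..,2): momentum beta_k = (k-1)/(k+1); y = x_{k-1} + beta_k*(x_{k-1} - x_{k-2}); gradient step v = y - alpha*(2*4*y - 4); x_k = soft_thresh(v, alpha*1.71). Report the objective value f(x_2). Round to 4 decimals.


FISTA on f(x) = 4*x^2 - 4*x + 1.71*|x|
L = 8, alpha = 0.0536
Iteration 1: beta = 0.0, y = -0.3547 + 0.0*(-0.3547 + 0.3547) = -0.3547
  grad(y) = -6.8376, v = y - alpha*grad = 0.0118
  prox(v) = soft_thresh(0.0118, 0.0917) = 0.0
Iteration 2: beta = 0.3333, y = 0.0 + 0.3333*(0.0 + 0.3547) = 0.1182
  grad(y) = -3.0541, v = y - alpha*grad = 0.2819
  prox(v) = soft_thresh(0.2819, 0.0917) = 0.1903
f(x_2) = 4*0.1903^2 - 4*0.1903 + 1.71*|0.1903| = -0.2909


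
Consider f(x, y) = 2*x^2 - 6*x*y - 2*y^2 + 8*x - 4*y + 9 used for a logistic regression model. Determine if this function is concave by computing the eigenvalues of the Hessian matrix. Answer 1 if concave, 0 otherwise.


The Hessian of f(x,y) = 2*x^2 - 6*x*y - 2*y^2 + 8*x - 4*y + 9 is:
H = [[4, -6], [-6, -4]]
Trace = 4 - 4 = 0
Determinant = 4*-4 - (-6)^2 = -52
Discriminant = (0)^2 - 4*-52 = 208.0
Eigenvalues: lambda_1 = -7.2111, lambda_2 = 7.2111
The function is not concave.

0


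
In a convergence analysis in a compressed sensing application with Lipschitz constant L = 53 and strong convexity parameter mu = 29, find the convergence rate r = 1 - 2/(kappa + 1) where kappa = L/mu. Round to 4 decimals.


Step 1: Compute the condition number.
kappa = L/mu = 53/29 = 1.8276
Step 2: Compute the convergence rate.
r = 1 - 2/(kappa + 1) = 1 - 2*mu/(L + mu) = (L - mu)/(L + mu) = 24/82 = 0.2927


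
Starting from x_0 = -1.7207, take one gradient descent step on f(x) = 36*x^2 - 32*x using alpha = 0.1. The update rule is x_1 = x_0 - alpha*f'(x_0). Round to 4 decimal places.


We compute the gradient at x_0 and apply the update.
f'(x) = 72*x - 32
f'(-1.7207) = 72*-1.7207 - 32 = -155.8904
x_1 = -1.7207 - 0.1*-155.8904 = 13.8683


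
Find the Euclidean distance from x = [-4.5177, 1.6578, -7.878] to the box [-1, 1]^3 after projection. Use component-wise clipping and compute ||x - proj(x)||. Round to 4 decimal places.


Project each component onto [-1, 1].
clip(-4.5177) = -1.0, clip(1.6578) = 1.0, clip(-7.878) = -1.0
Projection = [-1.0, 1.0, -1.0]
Squared diffs: [12.3742, 0.4327, 47.3069]
Distance = sqrt(60.1138) = 7.7533


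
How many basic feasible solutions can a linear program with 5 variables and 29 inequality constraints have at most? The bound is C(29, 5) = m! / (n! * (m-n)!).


Each vertex corresponds to some choice of n active constraints out of m, so the number of vertices is at most C(m, n) = m! / (n!(m-n)!).
m = 29, n = 5
Numerator: 29 * 28 * 27 * 26 * 25
Denominator: 5! = 120
C(29, 5) = 118755


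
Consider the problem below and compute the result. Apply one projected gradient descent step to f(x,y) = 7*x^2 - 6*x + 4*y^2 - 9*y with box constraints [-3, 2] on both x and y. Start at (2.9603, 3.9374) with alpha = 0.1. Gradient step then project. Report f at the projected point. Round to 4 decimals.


Step 1: Compute gradient at (2.9603, 3.9374).
grad_x = 2*7*2.9603 - 6 = 35.4442
grad_y = 2*4*3.9374 - 9 = 22.4992
Step 2: Gradient step.
x_raw = 2.9603 - 0.1*35.4442 = -0.5841
y_raw = 3.9374 - 0.1*22.4992 = 1.6875
Step 3: Project onto [-3, 2].
x_proj = clip(-0.5841) = -0.5841
y_proj = clip(1.6875) = 1.6875
Step 4: Evaluate f.
f(-0.5841, 1.6875) = 2.0961


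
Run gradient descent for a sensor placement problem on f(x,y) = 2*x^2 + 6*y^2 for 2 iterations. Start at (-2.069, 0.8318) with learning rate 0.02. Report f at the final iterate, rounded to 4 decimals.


Gradient descent on f(x,y) = 2*x^2 + 6*y^2.
Starting point: (-2.069, 0.8318), alpha = 0.02
Step 1: grad_x = 2*2*-2.069 = -8.276, grad_y = 2*6*0.8318 = 9.9816
  x_1 = -2.069 - 0.02*-8.276 = -1.9035
  y_1 = 0.8318 - 0.02*9.9816 = 0.6322
Step 2: grad_x = 2*2*-1.9035 = -7.6139, grad_y = 2*6*0.6322 = 7.586
  x_2 = -1.9035 - 0.02*-7.6139 = -1.7512
  y_2 = 0.6322 - 0.02*7.586 = 0.4804
f(-1.7512, 0.4804) = 2*(-1.7512)^2 + 6*0.4804^2 = 7.5184


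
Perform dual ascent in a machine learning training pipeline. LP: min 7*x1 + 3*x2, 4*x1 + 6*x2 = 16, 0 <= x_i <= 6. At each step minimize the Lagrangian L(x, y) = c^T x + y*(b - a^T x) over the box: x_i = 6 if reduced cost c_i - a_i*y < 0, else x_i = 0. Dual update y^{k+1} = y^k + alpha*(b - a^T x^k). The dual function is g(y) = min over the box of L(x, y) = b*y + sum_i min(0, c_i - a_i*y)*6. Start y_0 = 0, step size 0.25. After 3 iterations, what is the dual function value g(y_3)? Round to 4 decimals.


Dual ascent for LP: min 7*x1 + 3*x2, 4*x1 + 6*x2 = 16, 0 <= x_i <= 6
Step 1: y^k = 0.0, reduced costs: (7.0, 3.0)
  x^k = (0.0, 0.0), subgradient = b - a^T x = 16.0
  y^{k+1} = 0.0 + 0.25*16.0 = 4.0
Step 2: y^k = 4.0, reduced costs: (-9.0, -21.0)
  x^k = (6.0, 6.0), subgradient = b - a^T x = -44.0
  y^{k+1} = 4.0 + 0.25*-44.0 = -7.0
Step 3: y^k = -7.0, reduced costs: (35.0, 45.0)
  x^k = (0.0, 0.0), subgradient = b - a^T x = 16.0
  y^{k+1} = -7.0 + 0.25*16.0 = -3.0
Dual objective at y_3 = -3.0: reduced costs (19.0, 21.0), box minimizer x = (0.0, 0.0)
g(y_3) = b*y + (c1 - a1*y)*x1 + (c2 - a2*y)*x2 = 16*(-3.0) + 19.0*0.0 + 21.0*0.0 = -48.0 + 0.0 + 0.0 = -48.0


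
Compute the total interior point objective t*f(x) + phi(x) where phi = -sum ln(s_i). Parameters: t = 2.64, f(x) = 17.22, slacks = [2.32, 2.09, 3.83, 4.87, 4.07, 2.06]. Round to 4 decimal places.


Step 1: Compute log-barrier.
ln values: [0.8416, 0.7372, 1.3429, 1.5831, 1.4036, 0.7227]
phi = -(0.8416 + 0.7372 + 1.3429 + 1.5831 + 1.4036 + 0.7227) = -6.631
Step 2: Compute augmented objective.
t*f(x) = 2.64*17.22 = 45.4608
Total = 45.4608 - 6.631 = 38.8298


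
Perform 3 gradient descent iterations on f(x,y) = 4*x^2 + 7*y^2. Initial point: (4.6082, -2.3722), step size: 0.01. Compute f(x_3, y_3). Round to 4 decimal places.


Gradient descent on f(x,y) = 4*x^2 + 7*y^2.
Starting point: (4.6082, -2.3722), alpha = 0.01
Step 1: grad_x = 2*4*4.6082 = 36.8656, grad_y = 2*7*-2.3722 = -33.2108
  x_1 = 4.6082 - 0.01*36.8656 = 4.2395
  y_1 = -2.3722 - 0.01*-33.2108 = -2.0401
Step 2: grad_x = 2*4*4.2395 = 33.9164, grad_y = 2*7*-2.0401 = -28.5613
  x_2 = 4.2395 - 0.01*33.9164 = 3.9004
  y_2 = -2.0401 - 0.01*-28.5613 = -1.7545
Step 3: grad_x = 2*4*3.9004 = 31.203, grad_y = 2*7*-1.7545 = -24.5627
  x_3 = 3.9004 - 0.01*31.203 = 3.5884
  y_3 = -1.7545 - 0.01*-24.5627 = -1.5089
f(3.5884, -1.5089) = 4*3.5884^2 + 7*(-1.5089)^2 = 67.4415


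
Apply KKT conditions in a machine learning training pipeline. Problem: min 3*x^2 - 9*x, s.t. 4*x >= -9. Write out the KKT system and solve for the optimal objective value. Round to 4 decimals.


Step 1: Try lambda = 0 (constraint inactive).
Stationarity: 2*3*x - 9 = 0
x* = 9/(2*3) = 1.5
Check constraint: 4*1.5 = 6.0 >= -9 -- satisfied.
Step 2: Compute optimal value.
f(x*) = 3*1.5^2 - 9*1.5 = -6.75


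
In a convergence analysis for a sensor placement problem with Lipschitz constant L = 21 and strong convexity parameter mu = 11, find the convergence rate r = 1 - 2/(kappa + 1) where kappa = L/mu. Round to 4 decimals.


Step 1: Compute the condition number.
kappa = L/mu = 21/11 = 1.9091
Step 2: Compute the convergence rate.
r = 1 - 2/(kappa + 1) = 1 - 2*mu/(L + mu) = (L - mu)/(L + mu) = 10/32 = 0.3125


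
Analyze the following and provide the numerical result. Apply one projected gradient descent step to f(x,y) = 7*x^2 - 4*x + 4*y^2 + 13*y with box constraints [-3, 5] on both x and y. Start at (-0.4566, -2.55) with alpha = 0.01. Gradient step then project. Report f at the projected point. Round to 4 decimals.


Step 1: Compute gradient at (-0.4566, -2.55).
grad_x = 2*7*-0.4566 - 4 = -10.3924
grad_y = 2*4*-2.55 + 13 = -7.4
Step 2: Gradient step.
x_raw = -0.4566 - 0.01*-10.3924 = -0.3527
y_raw = -2.55 - 0.01*-7.4 = -2.476
Step 3: Project onto [-3, 5].
x_proj = clip(-0.3527) = -0.3527
y_proj = clip(-2.476) = -2.476
Step 4: Evaluate f.
f(-0.3527, -2.476) = -5.3843


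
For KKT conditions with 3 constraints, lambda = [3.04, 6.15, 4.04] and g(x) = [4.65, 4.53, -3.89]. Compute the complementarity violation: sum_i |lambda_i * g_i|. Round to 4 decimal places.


KKT complementary slackness check:
lambda_1 * g_1 = 3.04 * 4.65 = 14.136
lambda_2 * g_2 = 6.15 * 4.53 = 27.8595
lambda_3 * g_3 = 4.04 * -3.89 = -15.7156
Total violation = 14.136 + 27.8595 + 15.7156 = 57.7111


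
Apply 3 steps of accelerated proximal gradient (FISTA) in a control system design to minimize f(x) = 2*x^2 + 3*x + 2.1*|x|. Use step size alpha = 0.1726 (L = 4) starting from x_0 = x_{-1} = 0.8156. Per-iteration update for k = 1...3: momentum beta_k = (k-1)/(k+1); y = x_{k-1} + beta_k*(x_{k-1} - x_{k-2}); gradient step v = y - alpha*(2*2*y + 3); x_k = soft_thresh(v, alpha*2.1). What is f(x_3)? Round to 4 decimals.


FISTA on f(x) = 2*x^2 + 3*x + 2.1*|x|
L = 4, alpha = 0.1726
Iteration 1: beta = 0.0, y = 0.8156 + 0.0*(0.8156 - 0.8156) = 0.8156
  grad(y) = 6.2624, v = y - alpha*grad = -0.2653
  prox(v) = soft_thresh(-0.2653, 0.3625) = 0.0
Iteration 2: beta = 0.3333, y = 0.0 + 0.3333*(0.0 - 0.8156) = -0.2719
  grad(y) = 1.9125, v = y - alpha*grad = -0.602
  prox(v) = soft_thresh(-0.602, 0.3625) = -0.2395
Iteration 3: beta = 0.5, y = -0.2395 + 0.5*(-0.2395 - 0.0) = -0.3593
  grad(y) = 1.5629, v = y - alpha*grad = -0.629
  prox(v) = soft_thresh(-0.629, 0.3625) = -0.2666
f(x_3) = 2*(-0.2666)^2 + 3*(-0.2666) + 2.1*|-0.2666| = -0.0978


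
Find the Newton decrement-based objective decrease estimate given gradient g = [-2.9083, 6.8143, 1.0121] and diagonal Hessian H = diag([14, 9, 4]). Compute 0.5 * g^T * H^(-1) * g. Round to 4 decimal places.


Step 1: H is diagonal, so H^(-1) * g = [-0.2077, 0.7571, 0.253].
Step 2: g^T H^(-1) g = sum_i g_i^2 / H_ii
  = (-2.9083)^2/14 + (6.8143)^2/9 + (1.0121)^2/4
  = 0.6042 + 5.1594 + 0.2561 = 6.0197
Step 3: Objective decrease = 0.5 * g^T H^(-1) g = 3.0098


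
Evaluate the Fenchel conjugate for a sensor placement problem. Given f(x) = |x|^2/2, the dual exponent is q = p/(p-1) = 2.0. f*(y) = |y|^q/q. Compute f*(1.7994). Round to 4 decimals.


The conjugate exponent q satisfies 1/p + 1/q = 1.
p = 2, so q = 2/(2 - 1) = 2.0
|y|^q = 1.7994^2.0 = 3.2378
f*(1.7994) = 3.2378 / 2.0 = 1.6189


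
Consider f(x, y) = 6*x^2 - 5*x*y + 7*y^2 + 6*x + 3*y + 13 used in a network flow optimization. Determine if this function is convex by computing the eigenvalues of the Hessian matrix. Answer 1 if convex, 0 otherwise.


The Hessian of f(x,y) = 6*x^2 - 5*x*y + 7*y^2 + 6*x + 3*y + 13 is:
H = [[12, -5], [-5, 14]]
Trace = 12 + 14 = 26
Determinant = 12*14 - (-5)^2 = 143
Discriminant = (26)^2 - 4*143 = 104.0
Eigenvalues: lambda_1 = 7.901, lambda_2 = 18.099
The function is convex.

1


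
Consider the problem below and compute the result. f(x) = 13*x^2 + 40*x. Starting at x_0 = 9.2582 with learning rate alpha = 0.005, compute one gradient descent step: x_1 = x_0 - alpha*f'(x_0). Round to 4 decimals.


We compute the gradient at x_0 and apply the update.
f'(x) = 26*x + 40
f'(9.2582) = 26*9.2582 + 40 = 280.7132
x_1 = 9.2582 - 0.005*280.7132 = 7.8546


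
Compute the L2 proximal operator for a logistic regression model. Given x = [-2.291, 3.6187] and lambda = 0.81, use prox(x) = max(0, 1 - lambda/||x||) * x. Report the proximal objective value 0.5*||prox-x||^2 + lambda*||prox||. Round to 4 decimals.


Step 1: Compute ||x||.
||x|| = 4.283
Step 2: Compute scaling factor.
scale = max(0, 1 - 0.81/4.283) = 0.8109
Step 3: prox(x) = [-1.8577, 2.9343]
||prox(x)|| = 3.473
Step 4: Proximal objective.
0.5*||prox-x||^2 = 0.3281
lambda*||prox|| = 2.8131
Total = 3.1411


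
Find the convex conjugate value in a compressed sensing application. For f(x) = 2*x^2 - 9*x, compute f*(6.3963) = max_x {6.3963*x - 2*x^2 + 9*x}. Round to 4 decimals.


f*(y) = sup_x {y*x - a*x^2 - b*x} = sup_x {(y-b)*x - a*x^2}
FOC: (y - b) - 2a*x = 0 => x* = (y - b)/(2a)
x* = (6.3963 + 9)/(2*2) = 3.8491
f*(6.3963) = (y-b)^2/(4a) = (6.3963 + 9)^2/(4*2)
= 237.0461/8 = 29.6308


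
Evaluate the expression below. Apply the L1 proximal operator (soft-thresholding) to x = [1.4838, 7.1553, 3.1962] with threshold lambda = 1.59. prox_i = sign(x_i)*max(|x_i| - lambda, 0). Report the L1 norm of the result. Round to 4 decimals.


Soft-thresholding with lambda = 1.59:
prox(1.4838) = sign(1.4838)*max(|1.4838| - 1.59, 0) = 0.0
prox(7.1553) = sign(7.1553)*max(|7.1553| - 1.59, 0) = 5.5653
prox(3.1962) = sign(3.1962)*max(|3.1962| - 1.59, 0) = 1.6062
prox(x) = [0.0, 5.5653, 1.6062]
||prox(x)||_1 = 0.0 + 5.5653 + 1.6062 = 7.1715


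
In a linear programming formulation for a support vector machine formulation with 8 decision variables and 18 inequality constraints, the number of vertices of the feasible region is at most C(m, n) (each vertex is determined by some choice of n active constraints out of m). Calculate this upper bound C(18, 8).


Each vertex corresponds to some choice of n active constraints out of m, so the number of vertices is at most C(m, n) = m! / (n!(m-n)!).
m = 18, n = 8
Numerator: 18 * 17 * 16 * 15 * 14 * 13 * 12 * 11
Denominator: 8! = 40320
C(18, 8) = 43758


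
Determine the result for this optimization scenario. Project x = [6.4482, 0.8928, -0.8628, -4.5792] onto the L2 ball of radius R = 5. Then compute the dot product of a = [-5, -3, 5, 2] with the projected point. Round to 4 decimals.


Step 1: Compute ||x|| (intermediates to 6 decimals).
||x|| = sqrt(6.4482^2 + 0.8928^2 + (-0.8628)^2 + (-4.5792)^2) = 8.005615
Step 2: Project.
Since ||x|| > R, scale = R/||x|| = 5/8.005615 = 0.624562, proj(x) = scale * x
proj(x) = [4.027301, 0.557609, -0.538872, -2.859994]
Step 3: Dot product.
a^T * proj(x) = -5*4.027301 - 3*0.557609 + 5*(-0.538872) + 2*(-2.859994) = -30.2237


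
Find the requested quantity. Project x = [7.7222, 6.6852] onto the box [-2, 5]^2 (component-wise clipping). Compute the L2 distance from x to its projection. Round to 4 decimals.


Project each component onto [-2, 5].
clip(7.7222) = 5.0, clip(6.6852) = 5.0
Projection = [5.0, 5.0]
Squared diffs: [7.4104, 2.8399]
Distance = sqrt(10.2503) = 3.2016


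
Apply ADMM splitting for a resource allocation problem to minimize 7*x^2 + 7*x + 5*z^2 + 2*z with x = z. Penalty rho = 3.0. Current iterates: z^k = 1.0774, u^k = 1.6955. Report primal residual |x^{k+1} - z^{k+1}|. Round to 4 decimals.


ADMM iteration with rho = 3.0, z^k = 1.0774, u^k = 1.6955
Step 1: x-update.
Minimize 7*x^2 + 7*x + (3.0/2)*(x - 1.0774 + 1.6955)^2
FOC: (2*7 + 3.0)*x = -7 + 3.0*(1.0774 - 1.6955)
x^{k+1} = -0.5208
Step 2: z-update.
Minimize 5*z^2 + 2*z + (3.0/2)*(-0.5208 - z + 1.6955)^2
FOC: (2*5 + 3.0)*z = -2 + 3.0*(-0.5208 + 1.6955)
z^{k+1} = 0.1172
Step 3: u-update.
u^{k+1} = 1.6955 - 0.5208 - 0.1172 = 1.0574
Step 4: Primal residual = |-0.5208 - 0.1172| = 0.6381


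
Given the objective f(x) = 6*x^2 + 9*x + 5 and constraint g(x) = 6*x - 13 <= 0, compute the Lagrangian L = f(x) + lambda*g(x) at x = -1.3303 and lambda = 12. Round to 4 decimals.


Step 1: Evaluate f(x).
f(-1.3303) = 6*(-1.3303)^2 + 9*(-1.3303) + 5 = 3.6455
Step 2: Evaluate g(x).
g(-1.3303) = 6*-1.3303 - 13 = -20.9818
Step 3: Compute Lagrangian.
L = 3.6455 + 12*-20.9818 = -248.1361


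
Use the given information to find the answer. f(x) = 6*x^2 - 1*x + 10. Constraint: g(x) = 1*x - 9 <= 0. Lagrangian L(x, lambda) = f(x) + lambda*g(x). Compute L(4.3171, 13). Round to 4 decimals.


Step 1: Evaluate f(x).
f(4.3171) = 6*4.3171^2 - 1*4.3171 + 10 = 117.507
Step 2: Evaluate g(x).
g(4.3171) = 1*4.3171 - 9 = -4.6829
Step 3: Compute Lagrangian.
L = 117.507 + 13*-4.6829 = 56.6293


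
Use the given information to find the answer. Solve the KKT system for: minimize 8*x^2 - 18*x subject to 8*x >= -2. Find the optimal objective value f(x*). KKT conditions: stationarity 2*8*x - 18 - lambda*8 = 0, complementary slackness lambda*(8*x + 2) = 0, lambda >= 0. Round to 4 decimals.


Step 1: Try lambda = 0 (constraint inactive).
Stationarity: 2*8*x - 18 = 0
x* = 18/(2*8) = 1.125
Check constraint: 8*1.125 = 9.0 >= -2 -- satisfied.
Step 2: Compute optimal value.
f(x*) = 8*1.125^2 - 18*1.125 = -10.125


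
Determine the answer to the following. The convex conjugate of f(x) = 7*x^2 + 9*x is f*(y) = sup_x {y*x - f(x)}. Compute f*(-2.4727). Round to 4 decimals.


f*(y) = sup_x {y*x - a*x^2 - b*x} = sup_x {(y-b)*x - a*x^2}
FOC: (y - b) - 2a*x = 0 => x* = (y - b)/(2a)
x* = (-2.4727 - 9)/(2*7) = -0.8195
f*(-2.4727) = (y-b)^2/(4a) = (-2.4727 - 9)^2/(4*7)
= 131.6228/28 = 4.7008
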